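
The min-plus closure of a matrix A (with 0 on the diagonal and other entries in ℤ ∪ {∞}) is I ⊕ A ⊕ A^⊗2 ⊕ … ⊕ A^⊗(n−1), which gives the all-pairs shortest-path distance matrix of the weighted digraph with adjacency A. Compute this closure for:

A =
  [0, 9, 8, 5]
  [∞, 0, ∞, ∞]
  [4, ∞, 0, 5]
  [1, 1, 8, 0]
Closure =
  [0, 6, 8, 5]
  [∞, 0, ∞, ∞]
  [4, 6, 0, 5]
  [1, 1, 8, 0]

This is the Floyd-Warshall all-pairs shortest-path computation. For each intermediate vertex k = 0, 1, …, 3, update dist[i][j] ← min(dist[i][j], dist[i][k] + dist[k][j]). The final matrix gives, for each (i, j), the minimum total weight of any directed path from i to j (possibly empty when i = j).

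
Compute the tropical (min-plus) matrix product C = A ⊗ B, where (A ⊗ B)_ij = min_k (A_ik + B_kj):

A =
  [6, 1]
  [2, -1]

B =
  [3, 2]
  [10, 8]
A ⊗ B =
  [9, 8]
  [5, 4]

Apply the min-plus product entry-by-entry:
  C[0][0] = min over k of (A[0][0] + B[0][0] = 6 + 3 = 9, A[0][1] + B[1][0] = 1 + 10 = 11) = 9 (attained at k = 0)
  C[0][1] = min over k of (A[0][0] + B[0][1] = 6 + 2 = 8, A[0][1] + B[1][1] = 1 + 8 = 9) = 8 (attained at k = 0)
  C[1][0] = min over k of (A[1][0] + B[0][0] = 2 + 3 = 5, A[1][1] + B[1][0] = -1 + 10 = 9) = 5 (attained at k = 0)
  C[1][1] = min over k of (A[1][0] + B[0][1] = 2 + 2 = 4, A[1][1] + B[1][1] = -1 + 8 = 7) = 4 (attained at k = 0)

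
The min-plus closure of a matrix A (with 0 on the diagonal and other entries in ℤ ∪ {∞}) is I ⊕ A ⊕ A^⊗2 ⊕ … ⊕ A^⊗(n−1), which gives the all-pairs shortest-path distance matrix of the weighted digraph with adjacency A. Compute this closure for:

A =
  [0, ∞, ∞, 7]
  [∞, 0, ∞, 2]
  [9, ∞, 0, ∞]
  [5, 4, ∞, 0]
Closure =
  [0, 11, ∞, 7]
  [7, 0, ∞, 2]
  [9, 20, 0, 16]
  [5, 4, ∞, 0]

This is the Floyd-Warshall all-pairs shortest-path computation. For each intermediate vertex k = 0, 1, …, 3, update dist[i][j] ← min(dist[i][j], dist[i][k] + dist[k][j]). The final matrix gives, for each (i, j), the minimum total weight of any directed path from i to j (possibly empty when i = j).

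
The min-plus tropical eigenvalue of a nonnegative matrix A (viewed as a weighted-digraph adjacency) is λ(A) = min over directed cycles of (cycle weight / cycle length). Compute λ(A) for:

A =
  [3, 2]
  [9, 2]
λ(A) = 2

Enumerate directed cycles and compute their means (weight / length). Sample:
  cycle 0 → 0: weight = 3, length = 1, mean = 3/1 ≈ 3.000
  cycle 1 → 1: weight = 2, length = 1, mean = 2/1 ≈ 2.000
  cycle 0 → 1 → 0: weight = 11, length = 2, mean = 11/2 ≈ 5.500
  cycle 1 → 0 → 1: weight = 11, length = 2, mean = 11/2 ≈ 5.500
Minimum mean = 2.000, attained e.g. along the cycle 1 → 1 with weight 2 and length 1. So λ(A) = 2/1 = 2.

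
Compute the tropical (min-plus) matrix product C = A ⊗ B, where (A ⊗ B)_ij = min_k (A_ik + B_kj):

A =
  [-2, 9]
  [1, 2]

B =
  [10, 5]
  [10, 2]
A ⊗ B =
  [8, 3]
  [11, 4]

Apply the min-plus product entry-by-entry:
  C[0][0] = min over k of (A[0][0] + B[0][0] = -2 + 10 = 8, A[0][1] + B[1][0] = 9 + 10 = 19) = 8 (attained at k = 0)
  C[0][1] = min over k of (A[0][0] + B[0][1] = -2 + 5 = 3, A[0][1] + B[1][1] = 9 + 2 = 11) = 3 (attained at k = 0)
  C[1][0] = min over k of (A[1][0] + B[0][0] = 1 + 10 = 11, A[1][1] + B[1][0] = 2 + 10 = 12) = 11 (attained at k = 0)
  C[1][1] = min over k of (A[1][0] + B[0][1] = 1 + 5 = 6, A[1][1] + B[1][1] = 2 + 2 = 4) = 4 (attained at k = 1)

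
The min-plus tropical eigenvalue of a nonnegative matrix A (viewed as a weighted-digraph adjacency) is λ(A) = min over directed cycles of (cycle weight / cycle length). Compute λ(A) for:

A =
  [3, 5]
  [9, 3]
λ(A) = 3

Enumerate directed cycles and compute their means (weight / length). Sample:
  cycle 0 → 0: weight = 3, length = 1, mean = 3/1 ≈ 3.000
  cycle 1 → 1: weight = 3, length = 1, mean = 3/1 ≈ 3.000
  cycle 0 → 1 → 0: weight = 14, length = 2, mean = 14/2 ≈ 7.000
  cycle 1 → 0 → 1: weight = 14, length = 2, mean = 14/2 ≈ 7.000
Minimum mean = 3.000, attained e.g. along the cycle 0 → 0 with weight 3 and length 1. So λ(A) = 3/1 = 3.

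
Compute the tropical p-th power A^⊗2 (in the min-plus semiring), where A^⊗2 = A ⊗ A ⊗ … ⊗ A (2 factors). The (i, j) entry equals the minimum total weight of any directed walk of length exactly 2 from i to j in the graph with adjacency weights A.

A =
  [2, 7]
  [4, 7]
A^⊗2 =
  [4, 9]
  [6, 11]

Each entry (A^⊗2)_ij equals the minimum over all length-2 walks i = v_0 → v_1 → … → v_2 = j of Σ_t A[v_t][v_{t+1}]. For example, for (i, j) = (0, 1) we minimise over 2 possible intermediate vertex sequences; the minimum is 9, attained along the walk 0 → 0 → 1.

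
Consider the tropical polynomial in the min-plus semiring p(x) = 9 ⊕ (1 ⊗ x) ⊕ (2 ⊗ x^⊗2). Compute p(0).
p(0) = 1

A tropical monomial a ⊗ x^⊗i evaluates to a + i · x. Evaluating each term at x = 0:
  Term 0 contributes 9 + 0 · 0 = 9
  Term 1 contributes 1 + 1 · 0 = 1
  Term 2 contributes 2 + 2 · 0 = 2
p(0) = ⊕ of these = min[9, 1, 2] = 1.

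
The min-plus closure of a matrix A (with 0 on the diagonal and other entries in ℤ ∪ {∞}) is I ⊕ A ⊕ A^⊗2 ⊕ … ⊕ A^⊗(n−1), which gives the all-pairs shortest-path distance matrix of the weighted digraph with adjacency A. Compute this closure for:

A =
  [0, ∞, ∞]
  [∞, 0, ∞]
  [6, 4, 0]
Closure =
  [0, ∞, ∞]
  [∞, 0, ∞]
  [6, 4, 0]

This is the Floyd-Warshall all-pairs shortest-path computation. For each intermediate vertex k = 0, 1, …, 2, update dist[i][j] ← min(dist[i][j], dist[i][k] + dist[k][j]). The final matrix gives, for each (i, j), the minimum total weight of any directed path from i to j (possibly empty when i = j).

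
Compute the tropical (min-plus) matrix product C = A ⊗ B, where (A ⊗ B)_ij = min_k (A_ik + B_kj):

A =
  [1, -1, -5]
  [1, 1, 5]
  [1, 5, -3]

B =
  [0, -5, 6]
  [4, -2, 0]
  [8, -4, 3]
A ⊗ B =
  [1, -9, -2]
  [1, -4, 1]
  [1, -7, 0]

Apply the min-plus product entry-by-entry:
  C[0][0] = min over k of (A[0][0] + B[0][0] = 1 + 0 = 1, A[0][1] + B[1][0] = -1 + 4 = 3, A[0][2] + B[2][0] = -5 + 8 = 3) = 1 (attained at k = 0)
  C[0][1] = min over k of (A[0][0] + B[0][1] = 1 + -5 = -4, A[0][1] + B[1][1] = -1 + -2 = -3, A[0][2] + B[2][1] = -5 + -4 = -9) = -9 (attained at k = 2)
  C[0][2] = min over k of (A[0][0] + B[0][2] = 1 + 6 = 7, A[0][1] + B[1][2] = -1 + 0 = -1, A[0][2] + B[2][2] = -5 + 3 = -2) = -2 (attained at k = 2)
  C[1][0] = min over k of (A[1][0] + B[0][0] = 1 + 0 = 1, A[1][1] + B[1][0] = 1 + 4 = 5, A[1][2] + B[2][0] = 5 + 8 = 13) = 1 (attained at k = 0)
  C[1][1] = min over k of (A[1][0] + B[0][1] = 1 + -5 = -4, A[1][1] + B[1][1] = 1 + -2 = -1, A[1][2] + B[2][1] = 5 + -4 = 1) = -4 (attained at k = 0)
  C[1][2] = min over k of (A[1][0] + B[0][2] = 1 + 6 = 7, A[1][1] + B[1][2] = 1 + 0 = 1, A[1][2] + B[2][2] = 5 + 3 = 8) = 1 (attained at k = 1)
  C[2][0] = min over k of (A[2][0] + B[0][0] = 1 + 0 = 1, A[2][1] + B[1][0] = 5 + 4 = 9, A[2][2] + B[2][0] = -3 + 8 = 5) = 1 (attained at k = 0)
  C[2][1] = min over k of (A[2][0] + B[0][1] = 1 + -5 = -4, A[2][1] + B[1][1] = 5 + -2 = 3, A[2][2] + B[2][1] = -3 + -4 = -7) = -7 (attained at k = 2)
  C[2][2] = min over k of (A[2][0] + B[0][2] = 1 + 6 = 7, A[2][1] + B[1][2] = 5 + 0 = 5, A[2][2] + B[2][2] = -3 + 3 = 0) = 0 (attained at k = 2)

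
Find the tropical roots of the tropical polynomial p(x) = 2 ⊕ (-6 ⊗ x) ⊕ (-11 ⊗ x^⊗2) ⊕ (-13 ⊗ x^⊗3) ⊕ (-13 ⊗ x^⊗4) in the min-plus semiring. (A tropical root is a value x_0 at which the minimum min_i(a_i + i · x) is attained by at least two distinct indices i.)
Roots: {0, 2, 5, 8}

Each tropical root is a break point of the lower envelope of the lines y = a_i + i · x (there are 5 lines, with slopes 0, 1, ..., 4). Only the lines that attain the minimum somewhere contribute to roots; other lines are dominated. Here the surviving (envelope) indices are i = 4, i = 3, i = 2, i = 1, i = 0.
Intersections between consecutive envelope lines give the roots: for adjacent envelope indices i < j the intersection is x = (a_i − a_j) / (j − i). Reading off the sorted break points: {0, 2, 5, 8}.
Verification: at each break x_0, at least two indices attain the minimum of min_i(a_i + i · x_0).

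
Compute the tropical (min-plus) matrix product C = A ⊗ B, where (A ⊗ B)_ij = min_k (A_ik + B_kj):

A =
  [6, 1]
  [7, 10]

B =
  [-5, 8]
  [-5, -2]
A ⊗ B =
  [-4, -1]
  [2, 8]

Apply the min-plus product entry-by-entry:
  C[0][0] = min over k of (A[0][0] + B[0][0] = 6 + -5 = 1, A[0][1] + B[1][0] = 1 + -5 = -4) = -4 (attained at k = 1)
  C[0][1] = min over k of (A[0][0] + B[0][1] = 6 + 8 = 14, A[0][1] + B[1][1] = 1 + -2 = -1) = -1 (attained at k = 1)
  C[1][0] = min over k of (A[1][0] + B[0][0] = 7 + -5 = 2, A[1][1] + B[1][0] = 10 + -5 = 5) = 2 (attained at k = 0)
  C[1][1] = min over k of (A[1][0] + B[0][1] = 7 + 8 = 15, A[1][1] + B[1][1] = 10 + -2 = 8) = 8 (attained at k = 1)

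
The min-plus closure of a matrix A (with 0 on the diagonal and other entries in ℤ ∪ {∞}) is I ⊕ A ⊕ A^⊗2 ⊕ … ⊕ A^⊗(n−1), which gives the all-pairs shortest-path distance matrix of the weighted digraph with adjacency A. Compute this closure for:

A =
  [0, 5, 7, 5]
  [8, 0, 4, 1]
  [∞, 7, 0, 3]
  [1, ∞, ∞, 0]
Closure =
  [0, 5, 7, 5]
  [2, 0, 4, 1]
  [4, 7, 0, 3]
  [1, 6, 8, 0]

This is the Floyd-Warshall all-pairs shortest-path computation. For each intermediate vertex k = 0, 1, …, 3, update dist[i][j] ← min(dist[i][j], dist[i][k] + dist[k][j]). The final matrix gives, for each (i, j), the minimum total weight of any directed path from i to j (possibly empty when i = j).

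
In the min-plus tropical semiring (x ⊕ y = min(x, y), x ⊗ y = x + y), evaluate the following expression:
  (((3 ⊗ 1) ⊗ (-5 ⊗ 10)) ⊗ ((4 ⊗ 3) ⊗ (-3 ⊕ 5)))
(((3 ⊗ 1) ⊗ (-5 ⊗ 10)) ⊗ ((4 ⊗ 3) ⊗ (-3 ⊕ 5))) = 13

Expand innermost to outermost. Recall ⊕ takes the minimum of its arguments and ⊗ takes their sum. Working out the expression (((3 ⊗ 1) ⊗ (-5 ⊗ 10)) ⊗ ((4 ⊗ 3) ⊗ (-3 ⊕ 5))) gives 13.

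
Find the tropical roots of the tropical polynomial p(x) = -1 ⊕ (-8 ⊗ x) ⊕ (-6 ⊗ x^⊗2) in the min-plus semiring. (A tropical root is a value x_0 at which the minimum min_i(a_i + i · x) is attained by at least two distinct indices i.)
Roots: {-2, 7}

Each tropical root is a break point of the lower envelope of the lines y = a_i + i · x (there are 3 lines, with slopes 0, 1, ..., 2). Only the lines that attain the minimum somewhere contribute to roots; other lines are dominated. Here the surviving (envelope) indices are i = 2, i = 1, i = 0.
Intersections between consecutive envelope lines give the roots: for adjacent envelope indices i < j the intersection is x = (a_i − a_j) / (j − i). Reading off the sorted break points: {-2, 7}.
Verification: at each break x_0, at least two indices attain the minimum of min_i(a_i + i · x_0).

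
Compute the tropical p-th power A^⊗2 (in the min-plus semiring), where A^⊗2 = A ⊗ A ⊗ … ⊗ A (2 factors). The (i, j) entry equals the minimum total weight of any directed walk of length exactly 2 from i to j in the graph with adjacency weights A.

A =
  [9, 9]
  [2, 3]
A^⊗2 =
  [11, 12]
  [5, 6]

Each entry (A^⊗2)_ij equals the minimum over all length-2 walks i = v_0 → v_1 → … → v_2 = j of Σ_t A[v_t][v_{t+1}]. For example, for (i, j) = (0, 1) we minimise over 2 possible intermediate vertex sequences; the minimum is 12, attained along the walk 0 → 1 → 1.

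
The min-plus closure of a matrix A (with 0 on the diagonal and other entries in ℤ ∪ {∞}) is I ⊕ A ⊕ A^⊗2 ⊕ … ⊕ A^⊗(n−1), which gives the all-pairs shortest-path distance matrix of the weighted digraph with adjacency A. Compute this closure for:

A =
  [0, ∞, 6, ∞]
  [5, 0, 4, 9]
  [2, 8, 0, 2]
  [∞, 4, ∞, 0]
Closure =
  [0, 12, 6, 8]
  [5, 0, 4, 6]
  [2, 6, 0, 2]
  [9, 4, 8, 0]

This is the Floyd-Warshall all-pairs shortest-path computation. For each intermediate vertex k = 0, 1, …, 3, update dist[i][j] ← min(dist[i][j], dist[i][k] + dist[k][j]). The final matrix gives, for each (i, j), the minimum total weight of any directed path from i to j (possibly empty when i = j).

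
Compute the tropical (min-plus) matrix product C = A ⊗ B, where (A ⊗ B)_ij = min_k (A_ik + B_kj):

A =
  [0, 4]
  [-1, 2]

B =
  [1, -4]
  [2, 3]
A ⊗ B =
  [1, -4]
  [0, -5]

Apply the min-plus product entry-by-entry:
  C[0][0] = min over k of (A[0][0] + B[0][0] = 0 + 1 = 1, A[0][1] + B[1][0] = 4 + 2 = 6) = 1 (attained at k = 0)
  C[0][1] = min over k of (A[0][0] + B[0][1] = 0 + -4 = -4, A[0][1] + B[1][1] = 4 + 3 = 7) = -4 (attained at k = 0)
  C[1][0] = min over k of (A[1][0] + B[0][0] = -1 + 1 = 0, A[1][1] + B[1][0] = 2 + 2 = 4) = 0 (attained at k = 0)
  C[1][1] = min over k of (A[1][0] + B[0][1] = -1 + -4 = -5, A[1][1] + B[1][1] = 2 + 3 = 5) = -5 (attained at k = 0)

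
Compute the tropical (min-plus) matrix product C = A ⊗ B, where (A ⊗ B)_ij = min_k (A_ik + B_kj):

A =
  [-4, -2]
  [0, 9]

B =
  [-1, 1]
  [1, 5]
A ⊗ B =
  [-5, -3]
  [-1, 1]

Apply the min-plus product entry-by-entry:
  C[0][0] = min over k of (A[0][0] + B[0][0] = -4 + -1 = -5, A[0][1] + B[1][0] = -2 + 1 = -1) = -5 (attained at k = 0)
  C[0][1] = min over k of (A[0][0] + B[0][1] = -4 + 1 = -3, A[0][1] + B[1][1] = -2 + 5 = 3) = -3 (attained at k = 0)
  C[1][0] = min over k of (A[1][0] + B[0][0] = 0 + -1 = -1, A[1][1] + B[1][0] = 9 + 1 = 10) = -1 (attained at k = 0)
  C[1][1] = min over k of (A[1][0] + B[0][1] = 0 + 1 = 1, A[1][1] + B[1][1] = 9 + 5 = 14) = 1 (attained at k = 0)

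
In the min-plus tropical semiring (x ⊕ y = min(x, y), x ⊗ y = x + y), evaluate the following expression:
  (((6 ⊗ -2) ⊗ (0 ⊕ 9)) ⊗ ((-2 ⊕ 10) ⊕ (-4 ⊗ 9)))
(((6 ⊗ -2) ⊗ (0 ⊕ 9)) ⊗ ((-2 ⊕ 10) ⊕ (-4 ⊗ 9))) = 2

Expand innermost to outermost. Recall ⊕ takes the minimum of its arguments and ⊗ takes their sum. Working out the expression (((6 ⊗ -2) ⊗ (0 ⊕ 9)) ⊗ ((-2 ⊕ 10) ⊕ (-4 ⊗ 9))) gives 2.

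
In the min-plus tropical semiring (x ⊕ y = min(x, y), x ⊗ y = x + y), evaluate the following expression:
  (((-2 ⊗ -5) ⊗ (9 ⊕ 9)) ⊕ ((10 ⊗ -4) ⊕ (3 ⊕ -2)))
(((-2 ⊗ -5) ⊗ (9 ⊕ 9)) ⊕ ((10 ⊗ -4) ⊕ (3 ⊕ -2))) = -2

Expand innermost to outermost. Recall ⊕ takes the minimum of its arguments and ⊗ takes their sum. Working out the expression (((-2 ⊗ -5) ⊗ (9 ⊕ 9)) ⊕ ((10 ⊗ -4) ⊕ (3 ⊕ -2))) gives -2.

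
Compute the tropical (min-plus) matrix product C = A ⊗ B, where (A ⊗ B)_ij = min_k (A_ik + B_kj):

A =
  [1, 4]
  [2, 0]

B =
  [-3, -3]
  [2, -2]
A ⊗ B =
  [-2, -2]
  [-1, -2]

Apply the min-plus product entry-by-entry:
  C[0][0] = min over k of (A[0][0] + B[0][0] = 1 + -3 = -2, A[0][1] + B[1][0] = 4 + 2 = 6) = -2 (attained at k = 0)
  C[0][1] = min over k of (A[0][0] + B[0][1] = 1 + -3 = -2, A[0][1] + B[1][1] = 4 + -2 = 2) = -2 (attained at k = 0)
  C[1][0] = min over k of (A[1][0] + B[0][0] = 2 + -3 = -1, A[1][1] + B[1][0] = 0 + 2 = 2) = -1 (attained at k = 0)
  C[1][1] = min over k of (A[1][0] + B[0][1] = 2 + -3 = -1, A[1][1] + B[1][1] = 0 + -2 = -2) = -2 (attained at k = 1)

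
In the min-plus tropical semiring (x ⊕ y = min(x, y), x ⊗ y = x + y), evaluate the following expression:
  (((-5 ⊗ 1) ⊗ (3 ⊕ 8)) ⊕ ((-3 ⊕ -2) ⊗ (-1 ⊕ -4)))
(((-5 ⊗ 1) ⊗ (3 ⊕ 8)) ⊕ ((-3 ⊕ -2) ⊗ (-1 ⊕ -4))) = -7

Expand innermost to outermost. Recall ⊕ takes the minimum of its arguments and ⊗ takes their sum. Working out the expression (((-5 ⊗ 1) ⊗ (3 ⊕ 8)) ⊕ ((-3 ⊕ -2) ⊗ (-1 ⊕ -4))) gives -7.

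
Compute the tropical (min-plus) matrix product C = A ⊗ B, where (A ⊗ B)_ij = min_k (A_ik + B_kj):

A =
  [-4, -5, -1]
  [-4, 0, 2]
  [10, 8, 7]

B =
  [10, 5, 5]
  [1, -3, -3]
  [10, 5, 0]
A ⊗ B =
  [-4, -8, -8]
  [1, -3, -3]
  [9, 5, 5]

Apply the min-plus product entry-by-entry:
  C[0][0] = min over k of (A[0][0] + B[0][0] = -4 + 10 = 6, A[0][1] + B[1][0] = -5 + 1 = -4, A[0][2] + B[2][0] = -1 + 10 = 9) = -4 (attained at k = 1)
  C[0][1] = min over k of (A[0][0] + B[0][1] = -4 + 5 = 1, A[0][1] + B[1][1] = -5 + -3 = -8, A[0][2] + B[2][1] = -1 + 5 = 4) = -8 (attained at k = 1)
  C[0][2] = min over k of (A[0][0] + B[0][2] = -4 + 5 = 1, A[0][1] + B[1][2] = -5 + -3 = -8, A[0][2] + B[2][2] = -1 + 0 = -1) = -8 (attained at k = 1)
  C[1][0] = min over k of (A[1][0] + B[0][0] = -4 + 10 = 6, A[1][1] + B[1][0] = 0 + 1 = 1, A[1][2] + B[2][0] = 2 + 10 = 12) = 1 (attained at k = 1)
  C[1][1] = min over k of (A[1][0] + B[0][1] = -4 + 5 = 1, A[1][1] + B[1][1] = 0 + -3 = -3, A[1][2] + B[2][1] = 2 + 5 = 7) = -3 (attained at k = 1)
  C[1][2] = min over k of (A[1][0] + B[0][2] = -4 + 5 = 1, A[1][1] + B[1][2] = 0 + -3 = -3, A[1][2] + B[2][2] = 2 + 0 = 2) = -3 (attained at k = 1)
  C[2][0] = min over k of (A[2][0] + B[0][0] = 10 + 10 = 20, A[2][1] + B[1][0] = 8 + 1 = 9, A[2][2] + B[2][0] = 7 + 10 = 17) = 9 (attained at k = 1)
  C[2][1] = min over k of (A[2][0] + B[0][1] = 10 + 5 = 15, A[2][1] + B[1][1] = 8 + -3 = 5, A[2][2] + B[2][1] = 7 + 5 = 12) = 5 (attained at k = 1)
  C[2][2] = min over k of (A[2][0] + B[0][2] = 10 + 5 = 15, A[2][1] + B[1][2] = 8 + -3 = 5, A[2][2] + B[2][2] = 7 + 0 = 7) = 5 (attained at k = 1)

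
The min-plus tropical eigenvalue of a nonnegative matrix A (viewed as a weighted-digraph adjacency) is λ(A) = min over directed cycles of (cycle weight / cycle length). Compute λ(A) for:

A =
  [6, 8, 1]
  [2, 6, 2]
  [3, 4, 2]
λ(A) = 2

Enumerate directed cycles and compute their means (weight / length). Sample:
  cycle 0 → 0: weight = 6, length = 1, mean = 6/1 ≈ 6.000
  cycle 1 → 1: weight = 6, length = 1, mean = 6/1 ≈ 6.000
  cycle 2 → 2: weight = 2, length = 1, mean = 2/1 ≈ 2.000
  cycle 0 → 1 → 0: weight = 10, length = 2, mean = 10/2 ≈ 5.000
  cycle 0 → 2 → 0: weight = 4, length = 2, mean = 4/2 ≈ 2.000
  cycle 1 → 0 → 1: weight = 10, length = 2, mean = 10/2 ≈ 5.000
Minimum mean = 2.000, attained e.g. along the cycle 2 → 2 with weight 2 and length 1. So λ(A) = 2/1 = 2.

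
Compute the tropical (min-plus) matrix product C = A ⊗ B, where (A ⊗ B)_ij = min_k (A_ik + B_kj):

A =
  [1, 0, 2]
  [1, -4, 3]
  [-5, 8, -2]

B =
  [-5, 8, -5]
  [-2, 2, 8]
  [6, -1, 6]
A ⊗ B =
  [-4, 1, -4]
  [-6, -2, -4]
  [-10, -3, -10]

Apply the min-plus product entry-by-entry:
  C[0][0] = min over k of (A[0][0] + B[0][0] = 1 + -5 = -4, A[0][1] + B[1][0] = 0 + -2 = -2, A[0][2] + B[2][0] = 2 + 6 = 8) = -4 (attained at k = 0)
  C[0][1] = min over k of (A[0][0] + B[0][1] = 1 + 8 = 9, A[0][1] + B[1][1] = 0 + 2 = 2, A[0][2] + B[2][1] = 2 + -1 = 1) = 1 (attained at k = 2)
  C[0][2] = min over k of (A[0][0] + B[0][2] = 1 + -5 = -4, A[0][1] + B[1][2] = 0 + 8 = 8, A[0][2] + B[2][2] = 2 + 6 = 8) = -4 (attained at k = 0)
  C[1][0] = min over k of (A[1][0] + B[0][0] = 1 + -5 = -4, A[1][1] + B[1][0] = -4 + -2 = -6, A[1][2] + B[2][0] = 3 + 6 = 9) = -6 (attained at k = 1)
  C[1][1] = min over k of (A[1][0] + B[0][1] = 1 + 8 = 9, A[1][1] + B[1][1] = -4 + 2 = -2, A[1][2] + B[2][1] = 3 + -1 = 2) = -2 (attained at k = 1)
  C[1][2] = min over k of (A[1][0] + B[0][2] = 1 + -5 = -4, A[1][1] + B[1][2] = -4 + 8 = 4, A[1][2] + B[2][2] = 3 + 6 = 9) = -4 (attained at k = 0)
  C[2][0] = min over k of (A[2][0] + B[0][0] = -5 + -5 = -10, A[2][1] + B[1][0] = 8 + -2 = 6, A[2][2] + B[2][0] = -2 + 6 = 4) = -10 (attained at k = 0)
  C[2][1] = min over k of (A[2][0] + B[0][1] = -5 + 8 = 3, A[2][1] + B[1][1] = 8 + 2 = 10, A[2][2] + B[2][1] = -2 + -1 = -3) = -3 (attained at k = 2)
  C[2][2] = min over k of (A[2][0] + B[0][2] = -5 + -5 = -10, A[2][1] + B[1][2] = 8 + 8 = 16, A[2][2] + B[2][2] = -2 + 6 = 4) = -10 (attained at k = 0)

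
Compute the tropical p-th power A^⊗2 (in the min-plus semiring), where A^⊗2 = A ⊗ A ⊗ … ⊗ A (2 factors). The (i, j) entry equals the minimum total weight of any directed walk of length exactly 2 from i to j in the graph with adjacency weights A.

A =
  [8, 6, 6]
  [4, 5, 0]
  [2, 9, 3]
A^⊗2 =
  [8, 11, 6]
  [2, 9, 3]
  [5, 8, 6]

Each entry (A^⊗2)_ij equals the minimum over all length-2 walks i = v_0 → v_1 → … → v_2 = j of Σ_t A[v_t][v_{t+1}]. For example, for (i, j) = (0, 2) we minimise over 3 possible intermediate vertex sequences; the minimum is 6, attained along the walk 0 → 1 → 2.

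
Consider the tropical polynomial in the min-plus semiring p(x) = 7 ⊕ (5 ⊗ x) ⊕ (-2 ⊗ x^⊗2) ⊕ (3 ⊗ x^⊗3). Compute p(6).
p(6) = 7

A tropical monomial a ⊗ x^⊗i evaluates to a + i · x. Evaluating each term at x = 6:
  Term 0 contributes 7 + 0 · 6 = 7
  Term 1 contributes 5 + 1 · 6 = 11
  Term 2 contributes -2 + 2 · 6 = 10
  Term 3 contributes 3 + 3 · 6 = 21
p(6) = ⊕ of these = min[7, 11, 10, 21] = 7.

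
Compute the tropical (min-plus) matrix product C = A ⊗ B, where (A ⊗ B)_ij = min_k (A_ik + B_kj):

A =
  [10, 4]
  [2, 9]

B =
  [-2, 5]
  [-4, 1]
A ⊗ B =
  [0, 5]
  [0, 7]

Apply the min-plus product entry-by-entry:
  C[0][0] = min over k of (A[0][0] + B[0][0] = 10 + -2 = 8, A[0][1] + B[1][0] = 4 + -4 = 0) = 0 (attained at k = 1)
  C[0][1] = min over k of (A[0][0] + B[0][1] = 10 + 5 = 15, A[0][1] + B[1][1] = 4 + 1 = 5) = 5 (attained at k = 1)
  C[1][0] = min over k of (A[1][0] + B[0][0] = 2 + -2 = 0, A[1][1] + B[1][0] = 9 + -4 = 5) = 0 (attained at k = 0)
  C[1][1] = min over k of (A[1][0] + B[0][1] = 2 + 5 = 7, A[1][1] + B[1][1] = 9 + 1 = 10) = 7 (attained at k = 0)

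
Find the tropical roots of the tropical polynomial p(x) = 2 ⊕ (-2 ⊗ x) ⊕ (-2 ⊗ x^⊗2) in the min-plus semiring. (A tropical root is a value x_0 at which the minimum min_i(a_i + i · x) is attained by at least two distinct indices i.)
Roots: {0, 4}

Each tropical root is a break point of the lower envelope of the lines y = a_i + i · x (there are 3 lines, with slopes 0, 1, ..., 2). Only the lines that attain the minimum somewhere contribute to roots; other lines are dominated. Here the surviving (envelope) indices are i = 2, i = 1, i = 0.
Intersections between consecutive envelope lines give the roots: for adjacent envelope indices i < j the intersection is x = (a_i − a_j) / (j − i). Reading off the sorted break points: {0, 4}.
Verification: at each break x_0, at least two indices attain the minimum of min_i(a_i + i · x_0).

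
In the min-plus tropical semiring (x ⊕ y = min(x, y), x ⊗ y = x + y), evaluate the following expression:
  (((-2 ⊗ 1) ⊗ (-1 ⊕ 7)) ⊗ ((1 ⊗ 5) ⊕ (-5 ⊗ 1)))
(((-2 ⊗ 1) ⊗ (-1 ⊕ 7)) ⊗ ((1 ⊗ 5) ⊕ (-5 ⊗ 1))) = -6

Expand innermost to outermost. Recall ⊕ takes the minimum of its arguments and ⊗ takes their sum. Working out the expression (((-2 ⊗ 1) ⊗ (-1 ⊕ 7)) ⊗ ((1 ⊗ 5) ⊕ (-5 ⊗ 1))) gives -6.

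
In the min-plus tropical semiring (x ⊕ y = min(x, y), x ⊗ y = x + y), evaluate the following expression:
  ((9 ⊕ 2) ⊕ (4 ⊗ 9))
((9 ⊕ 2) ⊕ (4 ⊗ 9)) = 2

Expand innermost to outermost. Recall ⊕ takes the minimum of its arguments and ⊗ takes their sum. Working out the expression ((9 ⊕ 2) ⊕ (4 ⊗ 9)) gives 2.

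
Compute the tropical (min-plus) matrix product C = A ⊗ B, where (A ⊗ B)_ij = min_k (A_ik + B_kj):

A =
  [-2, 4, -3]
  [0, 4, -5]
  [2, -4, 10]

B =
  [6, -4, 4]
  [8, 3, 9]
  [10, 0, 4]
A ⊗ B =
  [4, -6, 1]
  [5, -5, -1]
  [4, -2, 5]

Apply the min-plus product entry-by-entry:
  C[0][0] = min over k of (A[0][0] + B[0][0] = -2 + 6 = 4, A[0][1] + B[1][0] = 4 + 8 = 12, A[0][2] + B[2][0] = -3 + 10 = 7) = 4 (attained at k = 0)
  C[0][1] = min over k of (A[0][0] + B[0][1] = -2 + -4 = -6, A[0][1] + B[1][1] = 4 + 3 = 7, A[0][2] + B[2][1] = -3 + 0 = -3) = -6 (attained at k = 0)
  C[0][2] = min over k of (A[0][0] + B[0][2] = -2 + 4 = 2, A[0][1] + B[1][2] = 4 + 9 = 13, A[0][2] + B[2][2] = -3 + 4 = 1) = 1 (attained at k = 2)
  C[1][0] = min over k of (A[1][0] + B[0][0] = 0 + 6 = 6, A[1][1] + B[1][0] = 4 + 8 = 12, A[1][2] + B[2][0] = -5 + 10 = 5) = 5 (attained at k = 2)
  C[1][1] = min over k of (A[1][0] + B[0][1] = 0 + -4 = -4, A[1][1] + B[1][1] = 4 + 3 = 7, A[1][2] + B[2][1] = -5 + 0 = -5) = -5 (attained at k = 2)
  C[1][2] = min over k of (A[1][0] + B[0][2] = 0 + 4 = 4, A[1][1] + B[1][2] = 4 + 9 = 13, A[1][2] + B[2][2] = -5 + 4 = -1) = -1 (attained at k = 2)
  C[2][0] = min over k of (A[2][0] + B[0][0] = 2 + 6 = 8, A[2][1] + B[1][0] = -4 + 8 = 4, A[2][2] + B[2][0] = 10 + 10 = 20) = 4 (attained at k = 1)
  C[2][1] = min over k of (A[2][0] + B[0][1] = 2 + -4 = -2, A[2][1] + B[1][1] = -4 + 3 = -1, A[2][2] + B[2][1] = 10 + 0 = 10) = -2 (attained at k = 0)
  C[2][2] = min over k of (A[2][0] + B[0][2] = 2 + 4 = 6, A[2][1] + B[1][2] = -4 + 9 = 5, A[2][2] + B[2][2] = 10 + 4 = 14) = 5 (attained at k = 1)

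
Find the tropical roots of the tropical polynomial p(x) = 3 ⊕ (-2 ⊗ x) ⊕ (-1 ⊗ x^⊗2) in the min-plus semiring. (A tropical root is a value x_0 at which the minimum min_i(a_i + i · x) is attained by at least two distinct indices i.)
Roots: {-1, 5}

Each tropical root is a break point of the lower envelope of the lines y = a_i + i · x (there are 3 lines, with slopes 0, 1, ..., 2). Only the lines that attain the minimum somewhere contribute to roots; other lines are dominated. Here the surviving (envelope) indices are i = 2, i = 1, i = 0.
Intersections between consecutive envelope lines give the roots: for adjacent envelope indices i < j the intersection is x = (a_i − a_j) / (j − i). Reading off the sorted break points: {-1, 5}.
Verification: at each break x_0, at least two indices attain the minimum of min_i(a_i + i · x_0).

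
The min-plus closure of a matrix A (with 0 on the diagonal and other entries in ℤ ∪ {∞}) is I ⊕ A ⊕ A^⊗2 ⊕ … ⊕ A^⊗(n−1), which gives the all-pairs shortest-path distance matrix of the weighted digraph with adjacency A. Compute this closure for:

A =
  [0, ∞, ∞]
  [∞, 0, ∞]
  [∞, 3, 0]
Closure =
  [0, ∞, ∞]
  [∞, 0, ∞]
  [∞, 3, 0]

This is the Floyd-Warshall all-pairs shortest-path computation. For each intermediate vertex k = 0, 1, …, 2, update dist[i][j] ← min(dist[i][j], dist[i][k] + dist[k][j]). The final matrix gives, for each (i, j), the minimum total weight of any directed path from i to j (possibly empty when i = j).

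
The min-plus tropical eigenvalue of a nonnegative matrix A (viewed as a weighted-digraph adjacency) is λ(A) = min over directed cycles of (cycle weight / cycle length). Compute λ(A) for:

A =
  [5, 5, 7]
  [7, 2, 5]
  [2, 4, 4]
λ(A) = 2

Enumerate directed cycles and compute their means (weight / length). Sample:
  cycle 0 → 0: weight = 5, length = 1, mean = 5/1 ≈ 5.000
  cycle 1 → 1: weight = 2, length = 1, mean = 2/1 ≈ 2.000
  cycle 2 → 2: weight = 4, length = 1, mean = 4/1 ≈ 4.000
  cycle 0 → 1 → 0: weight = 12, length = 2, mean = 12/2 ≈ 6.000
  cycle 0 → 2 → 0: weight = 9, length = 2, mean = 9/2 ≈ 4.500
  cycle 1 → 0 → 1: weight = 12, length = 2, mean = 12/2 ≈ 6.000
Minimum mean = 2.000, attained e.g. along the cycle 1 → 1 with weight 2 and length 1. So λ(A) = 2/1 = 2.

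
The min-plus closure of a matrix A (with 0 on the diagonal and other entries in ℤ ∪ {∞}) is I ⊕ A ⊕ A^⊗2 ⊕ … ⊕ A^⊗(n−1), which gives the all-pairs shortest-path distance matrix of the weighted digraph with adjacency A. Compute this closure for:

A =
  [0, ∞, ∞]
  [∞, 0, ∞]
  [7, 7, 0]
Closure =
  [0, ∞, ∞]
  [∞, 0, ∞]
  [7, 7, 0]

This is the Floyd-Warshall all-pairs shortest-path computation. For each intermediate vertex k = 0, 1, …, 2, update dist[i][j] ← min(dist[i][j], dist[i][k] + dist[k][j]). The final matrix gives, for each (i, j), the minimum total weight of any directed path from i to j (possibly empty when i = j).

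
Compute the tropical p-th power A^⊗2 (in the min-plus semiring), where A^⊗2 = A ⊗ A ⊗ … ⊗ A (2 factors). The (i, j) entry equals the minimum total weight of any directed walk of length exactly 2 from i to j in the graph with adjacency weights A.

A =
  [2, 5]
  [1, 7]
A^⊗2 =
  [4, 7]
  [3, 6]

Each entry (A^⊗2)_ij equals the minimum over all length-2 walks i = v_0 → v_1 → … → v_2 = j of Σ_t A[v_t][v_{t+1}]. For example, for (i, j) = (0, 1) we minimise over 2 possible intermediate vertex sequences; the minimum is 7, attained along the walk 0 → 0 → 1.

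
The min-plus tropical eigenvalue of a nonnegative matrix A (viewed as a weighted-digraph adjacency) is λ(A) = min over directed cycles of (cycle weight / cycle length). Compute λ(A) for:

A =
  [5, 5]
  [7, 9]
λ(A) = 5

Enumerate directed cycles and compute their means (weight / length). Sample:
  cycle 0 → 0: weight = 5, length = 1, mean = 5/1 ≈ 5.000
  cycle 1 → 1: weight = 9, length = 1, mean = 9/1 ≈ 9.000
  cycle 0 → 1 → 0: weight = 12, length = 2, mean = 12/2 ≈ 6.000
  cycle 1 → 0 → 1: weight = 12, length = 2, mean = 12/2 ≈ 6.000
Minimum mean = 5.000, attained e.g. along the cycle 0 → 0 with weight 5 and length 1. So λ(A) = 5/1 = 5.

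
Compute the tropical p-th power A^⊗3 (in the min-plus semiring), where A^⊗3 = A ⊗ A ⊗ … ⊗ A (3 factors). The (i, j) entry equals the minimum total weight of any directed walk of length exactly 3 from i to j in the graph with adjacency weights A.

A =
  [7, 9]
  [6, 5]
A^⊗3 =
  [20, 19]
  [16, 15]

Each entry (A^⊗3)_ij equals the minimum over all length-3 walks i = v_0 → v_1 → … → v_3 = j of Σ_t A[v_t][v_{t+1}]. For example, for (i, j) = (0, 1) we minimise over 4 possible intermediate vertex sequences; the minimum is 19, attained along the walk 0 → 1 → 1 → 1.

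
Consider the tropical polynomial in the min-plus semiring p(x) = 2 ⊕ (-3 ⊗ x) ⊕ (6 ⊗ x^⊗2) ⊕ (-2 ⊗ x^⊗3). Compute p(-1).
p(-1) = -5

A tropical monomial a ⊗ x^⊗i evaluates to a + i · x. Evaluating each term at x = -1:
  Term 0 contributes 2 + 0 · -1 = 2
  Term 1 contributes -3 + 1 · -1 = -4
  Term 2 contributes 6 + 2 · -1 = 4
  Term 3 contributes -2 + 3 · -1 = -5
p(-1) = ⊕ of these = min[2, -4, 4, -5] = -5.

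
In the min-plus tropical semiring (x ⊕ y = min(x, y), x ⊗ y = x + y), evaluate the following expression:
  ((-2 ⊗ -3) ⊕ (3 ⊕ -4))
((-2 ⊗ -3) ⊕ (3 ⊕ -4)) = -5

Expand innermost to outermost. Recall ⊕ takes the minimum of its arguments and ⊗ takes their sum. Working out the expression ((-2 ⊗ -3) ⊕ (3 ⊕ -4)) gives -5.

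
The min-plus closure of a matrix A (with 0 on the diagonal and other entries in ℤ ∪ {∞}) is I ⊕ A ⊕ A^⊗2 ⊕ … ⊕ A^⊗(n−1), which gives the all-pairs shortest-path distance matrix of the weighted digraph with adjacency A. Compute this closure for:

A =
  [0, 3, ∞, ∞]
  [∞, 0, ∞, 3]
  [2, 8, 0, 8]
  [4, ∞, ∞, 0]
Closure =
  [0, 3, ∞, 6]
  [7, 0, ∞, 3]
  [2, 5, 0, 8]
  [4, 7, ∞, 0]

This is the Floyd-Warshall all-pairs shortest-path computation. For each intermediate vertex k = 0, 1, …, 3, update dist[i][j] ← min(dist[i][j], dist[i][k] + dist[k][j]). The final matrix gives, for each (i, j), the minimum total weight of any directed path from i to j (possibly empty when i = j).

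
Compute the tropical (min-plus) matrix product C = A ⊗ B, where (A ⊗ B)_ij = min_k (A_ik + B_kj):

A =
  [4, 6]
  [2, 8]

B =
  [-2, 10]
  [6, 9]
A ⊗ B =
  [2, 14]
  [0, 12]

Apply the min-plus product entry-by-entry:
  C[0][0] = min over k of (A[0][0] + B[0][0] = 4 + -2 = 2, A[0][1] + B[1][0] = 6 + 6 = 12) = 2 (attained at k = 0)
  C[0][1] = min over k of (A[0][0] + B[0][1] = 4 + 10 = 14, A[0][1] + B[1][1] = 6 + 9 = 15) = 14 (attained at k = 0)
  C[1][0] = min over k of (A[1][0] + B[0][0] = 2 + -2 = 0, A[1][1] + B[1][0] = 8 + 6 = 14) = 0 (attained at k = 0)
  C[1][1] = min over k of (A[1][0] + B[0][1] = 2 + 10 = 12, A[1][1] + B[1][1] = 8 + 9 = 17) = 12 (attained at k = 0)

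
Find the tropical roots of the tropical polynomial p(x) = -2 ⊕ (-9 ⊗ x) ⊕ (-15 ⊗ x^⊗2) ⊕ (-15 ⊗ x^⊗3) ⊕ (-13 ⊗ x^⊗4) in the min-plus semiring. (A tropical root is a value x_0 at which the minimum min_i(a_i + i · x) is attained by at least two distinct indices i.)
Roots: {-2, 0, 6, 7}

Each tropical root is a break point of the lower envelope of the lines y = a_i + i · x (there are 5 lines, with slopes 0, 1, ..., 4). Only the lines that attain the minimum somewhere contribute to roots; other lines are dominated. Here the surviving (envelope) indices are i = 4, i = 3, i = 2, i = 1, i = 0.
Intersections between consecutive envelope lines give the roots: for adjacent envelope indices i < j the intersection is x = (a_i − a_j) / (j − i). Reading off the sorted break points: {-2, 0, 6, 7}.
Verification: at each break x_0, at least two indices attain the minimum of min_i(a_i + i · x_0).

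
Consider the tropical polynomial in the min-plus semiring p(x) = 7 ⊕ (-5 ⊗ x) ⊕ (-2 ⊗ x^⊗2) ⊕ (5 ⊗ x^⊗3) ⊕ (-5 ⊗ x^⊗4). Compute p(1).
p(1) = -4

A tropical monomial a ⊗ x^⊗i evaluates to a + i · x. Evaluating each term at x = 1:
  Term 0 contributes 7 + 0 · 1 = 7
  Term 1 contributes -5 + 1 · 1 = -4
  Term 2 contributes -2 + 2 · 1 = 0
  Term 3 contributes 5 + 3 · 1 = 8
  Term 4 contributes -5 + 4 · 1 = -1
p(1) = ⊕ of these = min[7, -4, 0, 8, -1] = -4.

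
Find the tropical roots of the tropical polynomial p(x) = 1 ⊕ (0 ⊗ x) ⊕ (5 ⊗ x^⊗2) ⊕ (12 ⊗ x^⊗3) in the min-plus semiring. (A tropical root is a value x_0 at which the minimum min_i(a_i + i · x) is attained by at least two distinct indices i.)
Roots: {-7, -5, 1}

Each tropical root is a break point of the lower envelope of the lines y = a_i + i · x (there are 4 lines, with slopes 0, 1, ..., 3). Only the lines that attain the minimum somewhere contribute to roots; other lines are dominated. Here the surviving (envelope) indices are i = 3, i = 2, i = 1, i = 0.
Intersections between consecutive envelope lines give the roots: for adjacent envelope indices i < j the intersection is x = (a_i − a_j) / (j − i). Reading off the sorted break points: {-7, -5, 1}.
Verification: at each break x_0, at least two indices attain the minimum of min_i(a_i + i · x_0).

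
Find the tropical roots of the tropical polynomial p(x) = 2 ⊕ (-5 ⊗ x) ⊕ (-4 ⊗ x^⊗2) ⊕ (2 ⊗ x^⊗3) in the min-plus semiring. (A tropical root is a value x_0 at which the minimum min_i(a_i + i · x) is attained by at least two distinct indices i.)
Roots: {-6, -1, 7}

Each tropical root is a break point of the lower envelope of the lines y = a_i + i · x (there are 4 lines, with slopes 0, 1, ..., 3). Only the lines that attain the minimum somewhere contribute to roots; other lines are dominated. Here the surviving (envelope) indices are i = 3, i = 2, i = 1, i = 0.
Intersections between consecutive envelope lines give the roots: for adjacent envelope indices i < j the intersection is x = (a_i − a_j) / (j − i). Reading off the sorted break points: {-6, -1, 7}.
Verification: at each break x_0, at least two indices attain the minimum of min_i(a_i + i · x_0).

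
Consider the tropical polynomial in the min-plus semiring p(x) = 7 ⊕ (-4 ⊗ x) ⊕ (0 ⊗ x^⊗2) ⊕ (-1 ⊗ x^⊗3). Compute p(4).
p(4) = 0

A tropical monomial a ⊗ x^⊗i evaluates to a + i · x. Evaluating each term at x = 4:
  Term 0 contributes 7 + 0 · 4 = 7
  Term 1 contributes -4 + 1 · 4 = 0
  Term 2 contributes 0 + 2 · 4 = 8
  Term 3 contributes -1 + 3 · 4 = 11
p(4) = ⊕ of these = min[7, 0, 8, 11] = 0.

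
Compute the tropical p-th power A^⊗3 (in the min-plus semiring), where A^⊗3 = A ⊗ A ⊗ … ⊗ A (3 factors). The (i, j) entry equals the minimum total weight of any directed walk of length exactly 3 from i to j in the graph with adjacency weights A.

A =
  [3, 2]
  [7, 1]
A^⊗3 =
  [9, 4]
  [9, 3]

Each entry (A^⊗3)_ij equals the minimum over all length-3 walks i = v_0 → v_1 → … → v_3 = j of Σ_t A[v_t][v_{t+1}]. For example, for (i, j) = (0, 1) we minimise over 4 possible intermediate vertex sequences; the minimum is 4, attained along the walk 0 → 1 → 1 → 1.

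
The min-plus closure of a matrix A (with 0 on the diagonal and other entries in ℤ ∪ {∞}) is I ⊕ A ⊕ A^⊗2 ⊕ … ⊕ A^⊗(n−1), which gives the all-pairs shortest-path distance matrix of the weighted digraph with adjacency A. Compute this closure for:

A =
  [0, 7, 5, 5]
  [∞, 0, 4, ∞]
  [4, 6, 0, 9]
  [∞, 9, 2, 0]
Closure =
  [0, 7, 5, 5]
  [8, 0, 4, 13]
  [4, 6, 0, 9]
  [6, 8, 2, 0]

This is the Floyd-Warshall all-pairs shortest-path computation. For each intermediate vertex k = 0, 1, …, 3, update dist[i][j] ← min(dist[i][j], dist[i][k] + dist[k][j]). The final matrix gives, for each (i, j), the minimum total weight of any directed path from i to j (possibly empty when i = j).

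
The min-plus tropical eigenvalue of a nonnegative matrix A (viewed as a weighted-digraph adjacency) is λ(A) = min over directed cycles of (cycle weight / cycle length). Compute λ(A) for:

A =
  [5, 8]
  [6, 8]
λ(A) = 5

Enumerate directed cycles and compute their means (weight / length). Sample:
  cycle 0 → 0: weight = 5, length = 1, mean = 5/1 ≈ 5.000
  cycle 1 → 1: weight = 8, length = 1, mean = 8/1 ≈ 8.000
  cycle 0 → 1 → 0: weight = 14, length = 2, mean = 14/2 ≈ 7.000
  cycle 1 → 0 → 1: weight = 14, length = 2, mean = 14/2 ≈ 7.000
Minimum mean = 5.000, attained e.g. along the cycle 0 → 0 with weight 5 and length 1. So λ(A) = 5/1 = 5.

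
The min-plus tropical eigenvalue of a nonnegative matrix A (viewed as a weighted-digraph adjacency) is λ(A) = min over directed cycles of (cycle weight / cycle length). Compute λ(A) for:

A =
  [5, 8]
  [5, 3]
λ(A) = 3

Enumerate directed cycles and compute their means (weight / length). Sample:
  cycle 0 → 0: weight = 5, length = 1, mean = 5/1 ≈ 5.000
  cycle 1 → 1: weight = 3, length = 1, mean = 3/1 ≈ 3.000
  cycle 0 → 1 → 0: weight = 13, length = 2, mean = 13/2 ≈ 6.500
  cycle 1 → 0 → 1: weight = 13, length = 2, mean = 13/2 ≈ 6.500
Minimum mean = 3.000, attained e.g. along the cycle 1 → 1 with weight 3 and length 1. So λ(A) = 3/1 = 3.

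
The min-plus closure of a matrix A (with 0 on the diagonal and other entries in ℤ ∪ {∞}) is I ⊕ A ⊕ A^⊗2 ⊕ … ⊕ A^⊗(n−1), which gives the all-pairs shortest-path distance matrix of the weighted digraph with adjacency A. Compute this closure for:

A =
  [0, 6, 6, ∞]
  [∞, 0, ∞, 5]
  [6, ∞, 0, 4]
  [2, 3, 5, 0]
Closure =
  [0, 6, 6, 10]
  [7, 0, 10, 5]
  [6, 7, 0, 4]
  [2, 3, 5, 0]

This is the Floyd-Warshall all-pairs shortest-path computation. For each intermediate vertex k = 0, 1, …, 3, update dist[i][j] ← min(dist[i][j], dist[i][k] + dist[k][j]). The final matrix gives, for each (i, j), the minimum total weight of any directed path from i to j (possibly empty when i = j).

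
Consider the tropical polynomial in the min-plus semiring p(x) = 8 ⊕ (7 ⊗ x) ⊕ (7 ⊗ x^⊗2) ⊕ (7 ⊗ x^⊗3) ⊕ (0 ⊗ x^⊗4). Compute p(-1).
p(-1) = -4

A tropical monomial a ⊗ x^⊗i evaluates to a + i · x. Evaluating each term at x = -1:
  Term 0 contributes 8 + 0 · -1 = 8
  Term 1 contributes 7 + 1 · -1 = 6
  Term 2 contributes 7 + 2 · -1 = 5
  Term 3 contributes 7 + 3 · -1 = 4
  Term 4 contributes 0 + 4 · -1 = -4
p(-1) = ⊕ of these = min[8, 6, 5, 4, -4] = -4.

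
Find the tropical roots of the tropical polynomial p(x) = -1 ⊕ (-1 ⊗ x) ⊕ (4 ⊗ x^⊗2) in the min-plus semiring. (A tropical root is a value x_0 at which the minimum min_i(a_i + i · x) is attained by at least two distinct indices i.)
Roots: {-5, 0}

Each tropical root is a break point of the lower envelope of the lines y = a_i + i · x (there are 3 lines, with slopes 0, 1, ..., 2). Only the lines that attain the minimum somewhere contribute to roots; other lines are dominated. Here the surviving (envelope) indices are i = 2, i = 1, i = 0.
Intersections between consecutive envelope lines give the roots: for adjacent envelope indices i < j the intersection is x = (a_i − a_j) / (j − i). Reading off the sorted break points: {-5, 0}.
Verification: at each break x_0, at least two indices attain the minimum of min_i(a_i + i · x_0).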